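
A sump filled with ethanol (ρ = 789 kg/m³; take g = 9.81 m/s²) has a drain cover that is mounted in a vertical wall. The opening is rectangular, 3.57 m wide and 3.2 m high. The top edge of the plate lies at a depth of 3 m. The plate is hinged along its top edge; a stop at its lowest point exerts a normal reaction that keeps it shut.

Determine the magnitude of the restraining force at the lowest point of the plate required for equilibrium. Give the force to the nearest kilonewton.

P ≈ 227 kN

γ = ρg = 789 × 9.81 / 1000 = 7.74009 kN/m³.
The centroid lies 3.2/2 = 1.6 m below the top edge, so the centroid depth is h_c = 3 + 1.6 = 4.6 m.
A = 3.57 × 3.2 = 11.424 m².
Resultant F = γ·h_c·A = 7.74009 × 4.6 × 11.424 = 406.745 kN.
I_c = b·h³/12 = 3.57 × 3.2³/12 = 9.74848 m⁴.
Centre of pressure: y_p = y_c + I_c/(y_c·A) = 4.6 + 9.74848/(4.6 × 11.424) = 4.6 + 0.185507 = 4.78551 m along the plane.
The resultant acts 1.6 + 0.185507 = 1.78551 m (along the plate) below the hinge at the top edge, so the moment about the hinge is M = F × 1.78551 = 406.745 × 1.78551 = 726.247 kN·m.
A normal force at the bottom, 3.2 m from the hinge, must supply this moment: P = 726.247/3.2 = 226.952 kN.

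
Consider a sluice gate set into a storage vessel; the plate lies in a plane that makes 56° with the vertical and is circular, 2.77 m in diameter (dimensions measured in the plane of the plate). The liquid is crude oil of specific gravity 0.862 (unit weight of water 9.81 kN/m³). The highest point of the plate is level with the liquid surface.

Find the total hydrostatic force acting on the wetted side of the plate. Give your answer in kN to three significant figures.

F ≈ 39.5 kN

γ = 0.862 × 9.81 = 8.45622 kN/m³.
The plate makes 56° with the vertical, i.e. θ = 90° − 56° = 34° to the horizontal. Measuring y along the incline from the free-surface line, vertical depth h = y·sinθ with sinθ = 0.559193.
The centroid is at the centre, 1.385 m below the top of the plate, so y_c = 1.385 m and h_c = 1.385 × 0.559193 = 0.774482 m.
A = π(1.385)² = 6.02628 m².
Resultant F = γ·h_c·A = 8.45622 × 0.774482 × 6.02628 = 39.4673 kN.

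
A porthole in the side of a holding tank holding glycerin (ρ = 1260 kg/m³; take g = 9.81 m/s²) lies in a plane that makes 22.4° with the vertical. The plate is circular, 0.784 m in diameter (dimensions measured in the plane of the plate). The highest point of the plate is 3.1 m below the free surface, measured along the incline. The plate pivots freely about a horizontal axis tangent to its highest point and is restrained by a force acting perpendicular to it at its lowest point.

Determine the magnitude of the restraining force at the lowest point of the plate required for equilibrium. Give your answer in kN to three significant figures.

γ = ρg = 1260 × 9.81 / 1000 = 12.3606 kN/m³.
The plate makes 22.4° with the vertical, i.e. θ = 90° − 22.4° = 67.6° to the horizontal. Measuring y along the incline from the free-surface line, vertical depth h = y·sinθ with sinθ = 0.924546.
The centroid is at the centre, 0.392 m below the top of the plate, so y_c = 3.1 + 0.392 = 3.492 m and h_c = 3.492 × 0.924546 = 3.22851 m.
A = π(0.392)² = 0.48275 m².
Resultant F = γ·h_c·A = 12.3606 × 3.22851 × 0.48275 = 19.2648 kN.
I_c = πr⁴/4 = π × 0.392⁴/4 = 0.0185453 m⁴.
Centre of pressure: y_p = y_c + I_c/(y_c·A) = 3.492 + 0.0185453/(3.492 × 0.48275) = 3.492 + 0.0110011 = 3.503 m along the plane.
The resultant acts 0.392 + 0.0110011 = 0.403001 m (along the plate) below the hinge at the top edge, so the moment about the hinge is M = F × 0.403001 = 19.2648 × 0.403001 = 7.76373 kN·m.
A normal force at the bottom, 0.784 m from the hinge, must supply this moment: P = 7.76373/0.784 = 9.90272 kN.

P ≈ 9.90 kN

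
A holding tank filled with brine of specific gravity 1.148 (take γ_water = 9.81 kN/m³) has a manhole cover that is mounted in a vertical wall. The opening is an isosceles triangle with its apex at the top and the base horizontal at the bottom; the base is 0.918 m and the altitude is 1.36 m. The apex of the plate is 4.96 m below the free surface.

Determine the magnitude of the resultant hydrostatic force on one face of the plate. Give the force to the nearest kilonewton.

F ≈ 41 kN

γ = 1.148 × 9.81 = 11.26188 kN/m³.
With the apex up, the centroid sits 2h/3 = 2 × 1.36/3 = 0.906667 m below the apex, so the centroid depth is h_c = 4.96 + 0.906667 = 5.86667 m.
A = ½ × 0.918 × 1.36 = 0.62424 m².
Resultant F = γ·h_c·A = 11.26188 × 5.86667 × 0.62424 = 41.2434 kN.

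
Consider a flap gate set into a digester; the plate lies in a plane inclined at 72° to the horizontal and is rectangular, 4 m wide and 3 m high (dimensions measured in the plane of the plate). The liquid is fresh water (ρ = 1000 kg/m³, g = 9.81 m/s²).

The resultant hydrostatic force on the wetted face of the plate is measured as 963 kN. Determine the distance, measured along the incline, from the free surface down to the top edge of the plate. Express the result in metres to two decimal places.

γ = ρg = 1000 × 9.81 = 9810 N/m³ = 9.81 kN/m³.
A = 4 × 3 = 12 m².
From F = γ·h_c·A, the centroid depth is h_c = 963/(9.81 × 12) = 8.18043 m.
Let θ = 72° be the plate's angle to the horizontal; measure y along the incline from where the plane meets the free surface. Vertical depth h = y·sinθ with sinθ = 0.951057.
Along the incline, y_c = h_c/sinθ = 8.18043/0.951057 = 8.60141 m.
The centroid lies 3/2 = 1.5 m below the top edge, so the top edge sits at y_top = 8.60141 − 1.5 = 7.10141 m along the incline.

y_top ≈ 7.10 m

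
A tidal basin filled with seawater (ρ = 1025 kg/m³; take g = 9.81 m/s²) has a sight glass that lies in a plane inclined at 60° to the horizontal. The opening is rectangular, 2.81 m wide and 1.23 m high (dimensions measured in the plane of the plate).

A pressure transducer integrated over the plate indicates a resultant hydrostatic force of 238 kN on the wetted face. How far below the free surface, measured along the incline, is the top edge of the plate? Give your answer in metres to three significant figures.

γ = ρg = 1025 × 9.81 / 1000 = 10.05525 kN/m³.
A = 2.81 × 1.23 = 3.4563 m².
From F = γ·h_c·A, the centroid depth is h_c = 238/(10.05525 × 3.4563) = 6.84814 m.
Let θ = 60° be the plate's angle to the horizontal; measure y along the incline from where the plane meets the free surface. Vertical depth h = y·sinθ with sinθ = 0.866025.
Along the incline, y_c = h_c/sinθ = 6.84814/0.866025 = 7.90755 m.
The centroid lies 1.23/2 = 0.615 m below the top edge, so the top edge sits at y_top = 7.90755 − 0.615 = 7.29255 m along the incline.

y_top ≈ 7.29 m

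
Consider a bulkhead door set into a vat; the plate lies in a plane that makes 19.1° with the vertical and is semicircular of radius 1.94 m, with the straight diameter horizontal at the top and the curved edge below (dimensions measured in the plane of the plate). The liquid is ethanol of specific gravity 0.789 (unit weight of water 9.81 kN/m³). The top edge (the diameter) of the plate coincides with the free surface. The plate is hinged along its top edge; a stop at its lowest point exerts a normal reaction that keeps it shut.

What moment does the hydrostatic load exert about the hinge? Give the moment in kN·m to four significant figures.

γ = 0.789 × 9.81 = 7.74009 kN/m³.
The plate makes 19.1° with the vertical, i.e. θ = 90° − 19.1° = 70.9° to the horizontal. Measuring y along the incline from the free-surface line, vertical depth h = y·sinθ with sinθ = 0.944949.
The centroid of a semicircle lies 4r/(3π) = 0.823362 m from the diameter, here below the top edge, so y_c = 0.823362 m and h_c = 0.823362 × 0.944949 = 0.778035 m.
A = πr²/2 = π × 1.94²/2 = 5.91185 m².
Resultant F = γ·h_c·A = 7.74009 × 0.778035 × 5.91185 = 35.6015 kN.
I_c = (π/8 − 8/(9π))·r⁴ = 0.109757 × 1.94⁴ = 1.55467 m⁴.
Centre of pressure: y_p = y_c + I_c/(y_c·A) = 0.823362 + 1.55467/(0.823362 × 5.91185) = 0.823362 + 0.319392 = 1.14275 m along the plane.
The resultant acts 0.823362 + 0.319392 = 1.14275 m (along the plate) below the hinge at the top edge, so the moment about the hinge is M = F × 1.14275 = 35.6015 × 1.14275 = 40.6836 kN·m.

M ≈ 40.68 kN·m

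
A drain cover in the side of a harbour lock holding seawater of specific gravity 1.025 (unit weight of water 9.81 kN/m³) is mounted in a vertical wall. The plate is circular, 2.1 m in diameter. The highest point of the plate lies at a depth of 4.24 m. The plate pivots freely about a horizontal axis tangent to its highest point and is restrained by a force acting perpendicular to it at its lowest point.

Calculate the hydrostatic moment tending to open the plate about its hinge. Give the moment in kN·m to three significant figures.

M ≈ 203 kN·m

γ = 1.025 × 9.81 = 10.05525 kN/m³.
The centroid is at the centre, 1.05 m below the top of the plate, so the centroid depth is h_c = 4.24 + 1.05 = 5.29 m.
A = π(1.05)² = 3.46361 m².
Resultant F = γ·h_c·A = 10.05525 × 5.29 × 3.46361 = 184.237 kN.
I_c = πr⁴/4 = π × 1.05⁴/4 = 0.954656 m⁴.
Centre of pressure: y_p = y_c + I_c/(y_c·A) = 5.29 + 0.954656/(5.29 × 3.46361) = 5.29 + 0.0521029 = 5.3421 m along the plane.
The resultant acts 1.05 + 0.0521029 = 1.1021 m (along the plate) below the hinge at the top edge, so the moment about the hinge is M = F × 1.1021 = 184.237 × 1.1021 = 203.048 kN·m.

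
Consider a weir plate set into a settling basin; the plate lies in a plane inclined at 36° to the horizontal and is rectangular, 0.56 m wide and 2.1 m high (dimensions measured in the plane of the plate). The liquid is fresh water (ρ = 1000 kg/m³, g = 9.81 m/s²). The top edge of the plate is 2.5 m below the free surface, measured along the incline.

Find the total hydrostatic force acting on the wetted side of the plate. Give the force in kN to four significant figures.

γ = ρg = 1000 × 9.81 = 9810 N/m³ = 9.81 kN/m³.
Let θ = 36° be the plate's angle to the horizontal; measure y along the incline from where the plane meets the free surface. Vertical depth h = y·sinθ with sinθ = 0.587785.
The centroid lies 2.1/2 = 1.05 m below the top edge, so y_c = 2.5 + 1.05 = 3.55 m and h_c = 3.55 × 0.587785 = 2.08664 m.
A = 0.56 × 2.1 = 1.176 m².
Resultant F = γ·h_c·A = 9.81 × 2.08664 × 1.176 = 24.0726 kN.

F ≈ 24.07 kN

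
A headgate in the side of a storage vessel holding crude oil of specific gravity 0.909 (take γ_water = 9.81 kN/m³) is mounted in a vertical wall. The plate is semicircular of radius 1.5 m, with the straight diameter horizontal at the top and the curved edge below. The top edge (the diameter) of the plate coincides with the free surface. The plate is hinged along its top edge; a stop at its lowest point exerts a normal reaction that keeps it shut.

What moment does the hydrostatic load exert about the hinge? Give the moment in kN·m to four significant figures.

M ≈ 17.73 kN·m

γ = 0.909 × 9.81 = 8.91729 kN/m³.
The centroid of a semicircle lies 4r/(3π) = 0.63662 m from the diameter, here below the top edge, so the centroid depth is h_c = 0.63662 m.
A = πr²/2 = π × 1.5²/2 = 3.53429 m².
Resultant F = γ·h_c·A = 8.91729 × 0.63662 × 3.53429 = 20.0639 kN.
I_c = (π/8 − 8/(9π))·r⁴ = 0.109757 × 1.5⁴ = 0.555645 m⁴.
Centre of pressure: y_p = y_c + I_c/(y_c·A) = 0.63662 + 0.555645/(0.63662 × 3.53429) = 0.63662 + 0.246953 = 0.883573 m along the plane.
The resultant acts 0.63662 + 0.246953 = 0.883573 m (along the plate) below the hinge at the top edge, so the moment about the hinge is M = F × 0.883573 = 20.0639 × 0.883573 = 17.7279 kN·m.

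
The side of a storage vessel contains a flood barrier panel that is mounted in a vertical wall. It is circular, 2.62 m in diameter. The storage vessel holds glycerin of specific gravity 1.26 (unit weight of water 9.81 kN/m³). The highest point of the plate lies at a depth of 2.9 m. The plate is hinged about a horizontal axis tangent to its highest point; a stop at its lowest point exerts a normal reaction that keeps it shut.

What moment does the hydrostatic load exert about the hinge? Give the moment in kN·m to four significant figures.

γ = 1.26 × 9.81 = 12.3606 kN/m³.
The centroid is at the centre, 1.31 m below the top of the plate, so the centroid depth is h_c = 2.9 + 1.31 = 4.21 m.
A = π(1.31)² = 5.39129 m².
Resultant F = γ·h_c·A = 12.3606 × 4.21 × 5.39129 = 280.553 kN.
I_c = πr⁴/4 = π × 1.31⁴/4 = 2.313 m⁴.
Centre of pressure: y_p = y_c + I_c/(y_c·A) = 4.21 + 2.313/(4.21 × 5.39129) = 4.21 + 0.101906 = 4.31191 m along the plane.
The resultant acts 1.31 + 0.101906 = 1.41191 m (along the plate) below the hinge at the top edge, so the moment about the hinge is M = F × 1.41191 = 280.553 × 1.41191 = 396.116 kN·m.

M ≈ 396.1 kN·m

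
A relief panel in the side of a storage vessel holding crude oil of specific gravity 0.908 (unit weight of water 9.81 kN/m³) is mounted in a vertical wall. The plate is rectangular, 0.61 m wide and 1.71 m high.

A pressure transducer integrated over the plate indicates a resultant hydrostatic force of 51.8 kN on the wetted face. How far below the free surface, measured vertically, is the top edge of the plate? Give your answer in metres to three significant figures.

d_top ≈ 4.72 m

γ = 0.908 × 9.81 = 8.90748 kN/m³.
A = 0.61 × 1.71 = 1.0431 m².
From F = γ·h_c·A, the centroid depth is h_c = 51.8/(8.90748 × 1.0431) = 5.57505 m.
The centroid lies 1.71/2 = 0.855 m below the top edge, so the top edge sits at h_top = 5.57505 − 0.855 = 4.72005 m below the surface.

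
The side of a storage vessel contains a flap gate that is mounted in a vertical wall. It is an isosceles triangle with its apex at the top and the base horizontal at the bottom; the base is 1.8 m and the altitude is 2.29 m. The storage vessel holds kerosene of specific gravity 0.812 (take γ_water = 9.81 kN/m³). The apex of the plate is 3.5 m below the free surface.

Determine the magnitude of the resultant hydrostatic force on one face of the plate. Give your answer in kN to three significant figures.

γ = 0.812 × 9.81 = 7.96572 kN/m³.
With the apex up, the centroid sits 2h/3 = 2 × 2.29/3 = 1.52667 m below the apex, so the centroid depth is h_c = 3.5 + 1.52667 = 5.02667 m.
A = ½ × 1.8 × 2.29 = 2.061 m².
Resultant F = γ·h_c·A = 7.96572 × 5.02667 × 2.061 = 82.5246 kN.

F ≈ 82.5 kN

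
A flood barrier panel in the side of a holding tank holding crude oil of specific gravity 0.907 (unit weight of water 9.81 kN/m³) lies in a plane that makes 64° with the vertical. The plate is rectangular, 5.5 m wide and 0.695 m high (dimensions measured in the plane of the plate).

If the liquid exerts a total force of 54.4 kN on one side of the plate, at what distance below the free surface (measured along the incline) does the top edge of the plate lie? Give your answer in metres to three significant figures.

γ = 0.907 × 9.81 = 8.89767 kN/m³.
A = 5.5 × 0.695 = 3.8225 m².
From F = γ·h_c·A, the centroid depth is h_c = 54.4/(8.89767 × 3.8225) = 1.59947 m.
The plate makes 64° with the vertical, i.e. θ = 90° − 64° = 26° to the horizontal. Measuring y along the incline from the free-surface line, vertical depth h = y·sinθ with sinθ = 0.438371.
Along the incline, y_c = h_c/sinθ = 1.59947/0.438371 = 3.64867 m.
The centroid lies 0.695/2 = 0.3475 m below the top edge, so the top edge sits at y_top = 3.64867 − 0.3475 = 3.30117 m along the incline.

y_top ≈ 3.30 m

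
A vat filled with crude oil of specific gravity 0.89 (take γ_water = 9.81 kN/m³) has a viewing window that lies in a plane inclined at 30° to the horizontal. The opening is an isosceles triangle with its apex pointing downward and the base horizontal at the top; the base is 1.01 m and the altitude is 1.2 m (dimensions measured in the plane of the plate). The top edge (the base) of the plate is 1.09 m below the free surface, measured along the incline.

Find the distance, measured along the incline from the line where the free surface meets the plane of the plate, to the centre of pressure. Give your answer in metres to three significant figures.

γ = 0.89 × 9.81 = 8.7309 kN/m³.
Let θ = 30° be the plate's angle to the horizontal; measure y along the incline from where the plane meets the free surface. Vertical depth h = y·sinθ with sinθ = 0.500000.
With the apex down, the centroid sits h/3 = 1.2/3 = 0.4 m below the base (the top edge), so y_c = 1.09 + 0.4 = 1.49 m and h_c = 1.49 × 0.500000 = 0.745 m.
A = ½ × 1.01 × 1.2 = 0.606 m².
Resultant F = γ·h_c·A = 8.7309 × 0.745 × 0.606 = 3.94174 kN.
I_c = b·h³/36 = 1.01 × 1.2³/36 = 0.04848 m⁴.
Centre of pressure: y_p = y_c + I_c/(y_c·A) = 1.49 + 0.04848/(1.49 × 0.606) = 1.49 + 0.0536913 = 1.54369 m along the plane.

y_p = 1.54 m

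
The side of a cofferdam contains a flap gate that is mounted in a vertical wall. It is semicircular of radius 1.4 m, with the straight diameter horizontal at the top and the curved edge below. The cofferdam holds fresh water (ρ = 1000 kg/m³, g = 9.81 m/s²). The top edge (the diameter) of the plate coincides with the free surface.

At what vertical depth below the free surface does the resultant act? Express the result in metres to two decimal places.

h_p = 0.82 m

γ = ρg = 1000 × 9.81 = 9810 N/m³ = 9.81 kN/m³.
The centroid of a semicircle lies 4r/(3π) = 0.594178 m from the diameter, here below the top edge, so the centroid depth is h_c = 0.594178 m.
A = πr²/2 = π × 1.4²/2 = 3.07876 m².
Resultant F = γ·h_c·A = 9.81 × 0.594178 × 3.07876 = 17.9457 kN.
I_c = (π/8 − 8/(9π))·r⁴ = 0.109757 × 1.4⁴ = 0.421642 m⁴.
Centre of pressure: y_p = y_c + I_c/(y_c·A) = 0.594178 + 0.421642/(0.594178 × 3.07876) = 0.594178 + 0.23049 = 0.824668 m along the plane.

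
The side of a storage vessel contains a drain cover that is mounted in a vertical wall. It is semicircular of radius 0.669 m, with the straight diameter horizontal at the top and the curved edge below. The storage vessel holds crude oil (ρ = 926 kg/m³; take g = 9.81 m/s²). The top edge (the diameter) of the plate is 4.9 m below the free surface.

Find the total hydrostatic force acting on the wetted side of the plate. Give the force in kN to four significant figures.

γ = ρg = 926 × 9.81 / 1000 = 9.08406 kN/m³.
The centroid of a semicircle lies 4r/(3π) = 0.283932 m from the diameter, here below the top edge, so the centroid depth is h_c = 4.9 + 0.283932 = 5.18393 m.
A = πr²/2 = π × 0.669²/2 = 0.703027 m².
Resultant F = γ·h_c·A = 9.08406 × 5.18393 × 0.703027 = 33.1063 kN.

F ≈ 33.11 kN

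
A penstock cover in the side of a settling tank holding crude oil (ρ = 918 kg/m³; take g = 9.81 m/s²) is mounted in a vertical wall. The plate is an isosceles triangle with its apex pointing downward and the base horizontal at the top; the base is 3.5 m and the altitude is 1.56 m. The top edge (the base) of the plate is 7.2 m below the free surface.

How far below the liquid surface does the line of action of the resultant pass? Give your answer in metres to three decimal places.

h_p = 7.738 m

γ = ρg = 918 × 9.81 / 1000 = 9.00558 kN/m³.
With the apex down, the centroid sits h/3 = 1.56/3 = 0.52 m below the base (the top edge), so the centroid depth is h_c = 7.2 + 0.52 = 7.72 m.
A = ½ × 3.5 × 1.56 = 2.73 m².
Resultant F = γ·h_c·A = 9.00558 × 7.72 × 2.73 = 189.798 kN.
I_c = b·h³/36 = 3.5 × 1.56³/36 = 0.369096 m⁴.
Centre of pressure: y_p = y_c + I_c/(y_c·A) = 7.72 + 0.369096/(7.72 × 2.73) = 7.72 + 0.017513 = 7.73751 m along the plane.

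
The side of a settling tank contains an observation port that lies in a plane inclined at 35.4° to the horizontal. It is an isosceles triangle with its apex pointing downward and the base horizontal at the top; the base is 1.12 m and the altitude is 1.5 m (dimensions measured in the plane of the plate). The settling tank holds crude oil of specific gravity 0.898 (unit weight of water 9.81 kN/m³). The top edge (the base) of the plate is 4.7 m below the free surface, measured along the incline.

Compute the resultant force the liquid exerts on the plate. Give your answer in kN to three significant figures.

γ = 0.898 × 9.81 = 8.80938 kN/m³.
Let θ = 35.4° be the plate's angle to the horizontal; measure y along the incline from where the plane meets the free surface. Vertical depth h = y·sinθ with sinθ = 0.579281.
With the apex down, the centroid sits h/3 = 1.5/3 = 0.5 m below the base (the top edge), so y_c = 4.7 + 0.5 = 5.2 m and h_c = 5.2 × 0.579281 = 3.01226 m.
A = ½ × 1.12 × 1.5 = 0.84 m².
Resultant F = γ·h_c·A = 8.80938 × 3.01226 × 0.84 = 22.2904 kN.

F ≈ 22.3 kN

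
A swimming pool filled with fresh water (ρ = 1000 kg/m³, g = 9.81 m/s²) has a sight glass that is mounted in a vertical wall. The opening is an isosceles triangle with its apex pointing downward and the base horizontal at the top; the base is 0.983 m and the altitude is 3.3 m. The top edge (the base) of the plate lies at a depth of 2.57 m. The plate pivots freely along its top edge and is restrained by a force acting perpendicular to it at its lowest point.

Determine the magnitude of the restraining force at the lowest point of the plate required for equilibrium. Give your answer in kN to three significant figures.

γ = ρg = 1000 × 9.81 = 9810 N/m³ = 9.81 kN/m³.
With the apex down, the centroid sits h/3 = 3.3/3 = 1.1 m below the base (the top edge), so the centroid depth is h_c = 2.57 + 1.1 = 3.67 m.
A = ½ × 0.983 × 3.3 = 1.62195 m².
Resultant F = γ·h_c·A = 9.81 × 3.67 × 1.62195 = 58.3946 kN.
I_c = b·h³/36 = 0.983 × 3.3³/36 = 0.98128 m⁴.
Centre of pressure: y_p = y_c + I_c/(y_c·A) = 3.67 + 0.98128/(3.67 × 1.62195) = 3.67 + 0.16485 = 3.83485 m along the plane.
The resultant acts 1.1 + 0.16485 = 1.26485 m (along the plate) below the hinge at the top edge, so the moment about the hinge is M = F × 1.26485 = 58.3946 × 1.26485 = 73.8604 kN·m.
A normal force at the bottom, 3.3 m from the hinge, must supply this moment: P = 73.8604/3.3 = 22.3819 kN.

P ≈ 22.4 kN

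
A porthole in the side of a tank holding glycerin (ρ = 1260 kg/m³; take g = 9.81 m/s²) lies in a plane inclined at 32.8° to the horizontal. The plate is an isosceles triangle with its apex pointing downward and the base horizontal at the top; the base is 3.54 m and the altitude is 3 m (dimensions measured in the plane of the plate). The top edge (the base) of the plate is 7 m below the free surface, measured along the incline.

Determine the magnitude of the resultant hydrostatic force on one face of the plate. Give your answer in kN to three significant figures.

γ = ρg = 1260 × 9.81 / 1000 = 12.3606 kN/m³.
Let θ = 32.8° be the plate's angle to the horizontal; measure y along the incline from where the plane meets the free surface. Vertical depth h = y·sinθ with sinθ = 0.541708.
With the apex down, the centroid sits h/3 = 3/3 = 1 m below the base (the top edge), so y_c = 7 + 1 = 8 m and h_c = 8 × 0.541708 = 4.33366 m.
A = ½ × 3.54 × 3 = 5.31 m².
Resultant F = γ·h_c·A = 12.3606 × 4.33366 × 5.31 = 284.439 kN.

F ≈ 284 kN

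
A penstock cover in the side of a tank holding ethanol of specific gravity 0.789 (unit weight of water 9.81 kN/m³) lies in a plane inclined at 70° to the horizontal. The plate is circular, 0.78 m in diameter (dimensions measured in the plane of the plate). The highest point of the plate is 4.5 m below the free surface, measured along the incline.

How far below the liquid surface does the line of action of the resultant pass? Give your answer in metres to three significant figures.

h_p = 4.60 m

γ = 0.789 × 9.81 = 7.74009 kN/m³.
Let θ = 70° be the plate's angle to the horizontal; measure y along the incline from where the plane meets the free surface. Vertical depth h = y·sinθ with sinθ = 0.939693.
The centroid is at the centre, 0.39 m below the top of the plate, so y_c = 4.5 + 0.39 = 4.89 m and h_c = 4.89 × 0.939693 = 4.5951 m.
A = π(0.39)² = 0.477836 m².
Resultant F = γ·h_c·A = 7.74009 × 4.5951 × 0.477836 = 16.9949 kN.
I_c = πr⁴/4 = π × 0.39⁴/4 = 0.0181697 m⁴.
Centre of pressure: y_p = y_c + I_c/(y_c·A) = 4.89 + 0.0181697/(4.89 × 0.477836) = 4.89 + 0.00777607 = 4.89778 m along the plane.
Vertically, h_p = y_p·sinθ = 4.89778 × 0.939693 = 4.60241 m.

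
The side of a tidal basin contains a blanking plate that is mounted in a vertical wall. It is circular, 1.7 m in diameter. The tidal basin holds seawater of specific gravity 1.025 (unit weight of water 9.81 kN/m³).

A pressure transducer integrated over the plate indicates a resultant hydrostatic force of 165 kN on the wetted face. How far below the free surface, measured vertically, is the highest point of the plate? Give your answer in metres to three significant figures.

d_top ≈ 6.38 m

γ = 1.025 × 9.81 = 10.05525 kN/m³.
A = π(0.85)² = 2.2698 m².
From F = γ·h_c·A, the centroid depth is h_c = 165/(10.05525 × 2.2698) = 7.22942 m.
The centroid is at the centre, 0.85 m below the top of the plate, so the highest point sits at h_top = 7.22942 − 0.85 = 6.37942 m below the surface.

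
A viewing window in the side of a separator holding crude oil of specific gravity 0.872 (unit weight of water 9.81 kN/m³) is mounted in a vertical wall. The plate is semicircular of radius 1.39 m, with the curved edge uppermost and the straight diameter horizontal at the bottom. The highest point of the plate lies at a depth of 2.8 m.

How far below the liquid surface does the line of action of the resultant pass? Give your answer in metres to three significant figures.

h_p = 3.64 m

γ = 0.872 × 9.81 = 8.55432 kN/m³.
The centroid lies 4r/(3π) = 0.589934 m above the diameter, so r − 4r/(3π) = 1.39 − 0.589934 = 0.800066 m below the topmost point, so the centroid depth is h_c = 2.8 + 0.800066 = 3.60007 m.
A = πr²/2 = π × 1.39²/2 = 3.03494 m².
Resultant F = γ·h_c·A = 8.55432 × 3.60007 × 3.03494 = 93.4645 kN.
I_c = (π/8 − 8/(9π))·r⁴ = 0.109757 × 1.39⁴ = 0.409724 m⁴.
Centre of pressure: y_p = y_c + I_c/(y_c·A) = 3.60007 + 0.409724/(3.60007 × 3.03494) = 3.60007 + 0.0374999 = 3.63757 m along the plane.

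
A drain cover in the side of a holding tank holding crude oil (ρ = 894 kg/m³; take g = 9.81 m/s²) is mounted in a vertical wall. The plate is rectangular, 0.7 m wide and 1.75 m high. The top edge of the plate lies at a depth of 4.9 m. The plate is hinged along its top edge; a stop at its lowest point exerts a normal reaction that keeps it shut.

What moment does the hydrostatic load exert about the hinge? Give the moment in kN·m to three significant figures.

M ≈ 57.0 kN·m

γ = ρg = 894 × 9.81 / 1000 = 8.77014 kN/m³.
The centroid lies 1.75/2 = 0.875 m below the top edge, so the centroid depth is h_c = 4.9 + 0.875 = 5.775 m.
A = 0.7 × 1.75 = 1.225 m².
Resultant F = γ·h_c·A = 8.77014 × 5.775 × 1.225 = 62.0433 kN.
I_c = b·h³/12 = 0.7 × 1.75³/12 = 0.31263 m⁴.
Centre of pressure: y_p = y_c + I_c/(y_c·A) = 5.775 + 0.31263/(5.775 × 1.225) = 5.775 + 0.0441919 = 5.81919 m along the plane.
The resultant acts 0.875 + 0.0441919 = 0.919192 m (along the plate) below the hinge at the top edge, so the moment about the hinge is M = F × 0.919192 = 62.0433 × 0.919192 = 57.0297 kN·m.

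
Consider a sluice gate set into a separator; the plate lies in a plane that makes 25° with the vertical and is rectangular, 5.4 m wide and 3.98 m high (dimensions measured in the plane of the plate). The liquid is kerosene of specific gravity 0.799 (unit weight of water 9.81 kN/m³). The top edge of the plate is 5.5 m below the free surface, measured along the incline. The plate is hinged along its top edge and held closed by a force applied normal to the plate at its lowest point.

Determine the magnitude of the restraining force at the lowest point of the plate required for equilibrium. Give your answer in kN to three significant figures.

P ≈ 622 kN

γ = 0.799 × 9.81 = 7.83819 kN/m³.
The plate makes 25° with the vertical, i.e. θ = 90° − 25° = 65° to the horizontal. Measuring y along the incline from the free-surface line, vertical depth h = y·sinθ with sinθ = 0.906308.
The centroid lies 3.98/2 = 1.99 m below the top edge, so y_c = 5.5 + 1.99 = 7.49 m and h_c = 7.49 × 0.906308 = 6.78825 m.
A = 5.4 × 3.98 = 21.492 m².
Resultant F = γ·h_c·A = 7.83819 × 6.78825 × 21.492 = 1143.54 kN.
I_c = b·h³/12 = 5.4 × 3.98³/12 = 28.3702 m⁴.
Centre of pressure: y_p = y_c + I_c/(y_c·A) = 7.49 + 28.3702/(7.49 × 21.492) = 7.49 + 0.17624 = 7.66624 m along the plane.
The resultant acts 1.99 + 0.17624 = 2.16624 m (along the plate) below the hinge at the top edge, so the moment about the hinge is M = F × 2.16624 = 1143.54 × 2.16624 = 2477.18 kN·m.
A normal force at the bottom, 3.98 m from the hinge, must supply this moment: P = 2477.18/3.98 = 622.407 kN.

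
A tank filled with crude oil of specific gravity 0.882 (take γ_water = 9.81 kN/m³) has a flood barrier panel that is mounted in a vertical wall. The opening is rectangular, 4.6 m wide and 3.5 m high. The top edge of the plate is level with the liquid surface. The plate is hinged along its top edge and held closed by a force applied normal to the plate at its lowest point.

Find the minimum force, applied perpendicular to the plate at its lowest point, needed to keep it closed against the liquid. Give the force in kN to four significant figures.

P ≈ 162.5 kN

γ = 0.882 × 9.81 = 8.65242 kN/m³.
The centroid lies 3.5/2 = 1.75 m below the top edge, so the centroid depth is h_c = 1.75 m.
A = 4.6 × 3.5 = 16.1 m².
Resultant F = γ·h_c·A = 8.65242 × 1.75 × 16.1 = 243.782 kN.
I_c = b·h³/12 = 4.6 × 3.5³/12 = 16.4354 m⁴.
Centre of pressure: y_p = y_c + I_c/(y_c·A) = 1.75 + 16.4354/(1.75 × 16.1) = 1.75 + 0.583333 = 2.33333 m along the plane.
The resultant acts 1.75 + 0.583333 = 2.33333 m (along the plate) below the hinge at the top edge, so the moment about the hinge is M = F × 2.33333 = 243.782 × 2.33333 = 568.824 kN·m.
A normal force at the bottom, 3.5 m from the hinge, must supply this moment: P = 568.824/3.5 = 162.521 kN.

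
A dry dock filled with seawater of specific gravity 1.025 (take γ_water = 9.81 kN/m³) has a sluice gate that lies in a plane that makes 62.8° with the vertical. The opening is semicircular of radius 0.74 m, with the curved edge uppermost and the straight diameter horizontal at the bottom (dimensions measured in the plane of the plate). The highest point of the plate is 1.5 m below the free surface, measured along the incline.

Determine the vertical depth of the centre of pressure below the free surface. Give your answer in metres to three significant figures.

γ = 1.025 × 9.81 = 10.05525 kN/m³.
The plate makes 62.8° with the vertical, i.e. θ = 90° − 62.8° = 27.2° to the horizontal. Measuring y along the incline from the free-surface line, vertical depth h = y·sinθ with sinθ = 0.457098.
The centroid lies 4r/(3π) = 0.314066 m above the diameter, so r − 4r/(3π) = 0.74 − 0.314066 = 0.425934 m below the topmost point, so y_c = 1.5 + 0.425934 = 1.92593 m and h_c = 1.92593 × 0.457098 = 0.880339 m.
A = πr²/2 = π × 0.74²/2 = 0.860168 m².
Resultant F = γ·h_c·A = 10.05525 × 0.880339 × 0.860168 = 7.61423 kN.
I_c = (π/8 − 8/(9π))·r⁴ = 0.109757 × 0.74⁴ = 0.0329124 m⁴.
Centre of pressure: y_p = y_c + I_c/(y_c·A) = 1.92593 + 0.0329124/(1.92593 × 0.860168) = 1.92593 + 0.0198672 = 1.9458 m along the plane.
Vertically, h_p = y_p·sinθ = 1.9458 × 0.457098 = 0.889421 m.

h_p = 0.889 m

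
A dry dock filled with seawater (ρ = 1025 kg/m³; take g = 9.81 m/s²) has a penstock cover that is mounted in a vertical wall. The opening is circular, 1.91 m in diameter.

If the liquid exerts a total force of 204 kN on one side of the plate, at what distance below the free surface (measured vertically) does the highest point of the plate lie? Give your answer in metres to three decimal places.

d_top ≈ 6.126 m

γ = ρg = 1025 × 9.81 / 1000 = 10.05525 kN/m³.
A = π(0.955)² = 2.86521 m².
From F = γ·h_c·A, the centroid depth is h_c = 204/(10.05525 × 2.86521) = 7.08078 m.
The centroid is at the centre, 0.955 m below the top of the plate, so the highest point sits at h_top = 7.08078 − 0.955 = 6.12578 m below the surface.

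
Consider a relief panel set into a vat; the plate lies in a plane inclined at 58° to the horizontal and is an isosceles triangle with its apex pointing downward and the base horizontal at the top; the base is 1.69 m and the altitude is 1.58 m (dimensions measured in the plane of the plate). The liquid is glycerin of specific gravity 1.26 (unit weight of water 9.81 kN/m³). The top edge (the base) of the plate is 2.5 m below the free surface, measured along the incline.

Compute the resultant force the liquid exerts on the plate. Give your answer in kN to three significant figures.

γ = 1.26 × 9.81 = 12.3606 kN/m³.
Let θ = 58° be the plate's angle to the horizontal; measure y along the incline from where the plane meets the free surface. Vertical depth h = y·sinθ with sinθ = 0.848048.
With the apex down, the centroid sits h/3 = 1.58/3 = 0.526667 m below the base (the top edge), so y_c = 2.5 + 0.526667 = 3.02667 m and h_c = 3.02667 × 0.848048 = 2.56676 m.
A = ½ × 1.69 × 1.58 = 1.3351 m².
Resultant F = γ·h_c·A = 12.3606 × 2.56676 × 1.3351 = 42.3583 kN.

F ≈ 42.4 kN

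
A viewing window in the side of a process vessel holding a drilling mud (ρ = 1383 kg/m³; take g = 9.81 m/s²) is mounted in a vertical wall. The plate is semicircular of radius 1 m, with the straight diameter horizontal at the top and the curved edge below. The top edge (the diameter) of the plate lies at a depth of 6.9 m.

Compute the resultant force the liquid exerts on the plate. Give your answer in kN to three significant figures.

F ≈ 156 kN

γ = ρg = 1383 × 9.81 / 1000 = 13.56723 kN/m³.
The centroid of a semicircle lies 4r/(3π) = 0.424413 m from the diameter, here below the top edge, so the centroid depth is h_c = 6.9 + 0.424413 = 7.32441 m.
A = πr²/2 = π × 1²/2 = 1.5708 m².
Resultant F = γ·h_c·A = 13.56723 × 7.32441 × 1.5708 = 156.093 kN.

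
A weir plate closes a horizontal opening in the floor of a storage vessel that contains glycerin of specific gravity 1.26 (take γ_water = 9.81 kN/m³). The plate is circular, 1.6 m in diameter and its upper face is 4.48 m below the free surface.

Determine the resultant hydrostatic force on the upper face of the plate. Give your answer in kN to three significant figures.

γ = 1.26 × 9.81 = 12.3606 kN/m³.
The plate is horizontal, so pressure is uniform at p = γ·h = 12.3606 × 4.48 = 55.3755 kN/m².
A = π(0.8)² = 2.01062 m².
F = p·A = 55.3755 × 2.01062 = 111.339 kN.

F ≈ 111 kN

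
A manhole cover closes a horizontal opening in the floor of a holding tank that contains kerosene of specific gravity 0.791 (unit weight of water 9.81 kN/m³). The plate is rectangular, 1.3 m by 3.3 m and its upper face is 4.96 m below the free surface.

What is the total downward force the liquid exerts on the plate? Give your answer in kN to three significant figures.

γ = 0.791 × 9.81 = 7.75971 kN/m³.
The plate is horizontal, so pressure is uniform at p = γ·h = 7.75971 × 4.96 = 38.4882 kN/m².
A = 1.3 × 3.3 = 4.29 m².
F = p·A = 38.4882 × 4.29 = 165.114 kN.

F ≈ 165 kN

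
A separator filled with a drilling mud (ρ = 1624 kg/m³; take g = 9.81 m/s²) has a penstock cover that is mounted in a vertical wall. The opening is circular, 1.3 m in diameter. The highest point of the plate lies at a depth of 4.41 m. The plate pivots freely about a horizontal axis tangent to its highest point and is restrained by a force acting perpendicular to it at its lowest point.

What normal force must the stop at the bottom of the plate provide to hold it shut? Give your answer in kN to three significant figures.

γ = ρg = 1624 × 9.81 / 1000 = 15.93144 kN/m³.
The centroid is at the centre, 0.65 m below the top of the plate, so the centroid depth is h_c = 4.41 + 0.65 = 5.06 m.
A = π(0.65)² = 1.32732 m².
Resultant F = γ·h_c·A = 15.93144 × 5.06 × 1.32732 = 106.999 kN.
I_c = πr⁴/4 = π × 0.65⁴/4 = 0.140198 m⁴.
Centre of pressure: y_p = y_c + I_c/(y_c·A) = 5.06 + 0.140198/(5.06 × 1.32732) = 5.06 + 0.0208745 = 5.08087 m along the plane.
The resultant acts 0.65 + 0.0208745 = 0.670875 m (along the plate) below the hinge at the top edge, so the moment about the hinge is M = F × 0.670875 = 106.999 × 0.670875 = 71.783 kN·m.
A normal force at the bottom, 1.3 m from the hinge, must supply this moment: P = 71.783/1.3 = 55.2177 kN.

P ≈ 55.2 kN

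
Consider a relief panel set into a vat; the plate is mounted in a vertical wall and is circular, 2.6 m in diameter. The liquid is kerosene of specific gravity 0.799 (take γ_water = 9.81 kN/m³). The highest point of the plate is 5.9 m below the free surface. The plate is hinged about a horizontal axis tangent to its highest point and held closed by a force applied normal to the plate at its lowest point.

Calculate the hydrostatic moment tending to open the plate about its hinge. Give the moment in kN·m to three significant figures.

γ = 0.799 × 9.81 = 7.83819 kN/m³.
The centroid is at the centre, 1.3 m below the top of the plate, so the centroid depth is h_c = 5.9 + 1.3 = 7.2 m.
A = π(1.3)² = 5.30929 m².
Resultant F = γ·h_c·A = 7.83819 × 7.2 × 5.30929 = 299.63 kN.
I_c = πr⁴/4 = π × 1.3⁴/4 = 2.24318 m⁴.
Centre of pressure: y_p = y_c + I_c/(y_c·A) = 7.2 + 2.24318/(7.2 × 5.30929) = 7.2 + 0.0586807 = 7.25868 m along the plane.
The resultant acts 1.3 + 0.0586807 = 1.35868 m (along the plate) below the hinge at the top edge, so the moment about the hinge is M = F × 1.35868 = 299.63 × 1.35868 = 407.101 kN·m.

M ≈ 407 kN·m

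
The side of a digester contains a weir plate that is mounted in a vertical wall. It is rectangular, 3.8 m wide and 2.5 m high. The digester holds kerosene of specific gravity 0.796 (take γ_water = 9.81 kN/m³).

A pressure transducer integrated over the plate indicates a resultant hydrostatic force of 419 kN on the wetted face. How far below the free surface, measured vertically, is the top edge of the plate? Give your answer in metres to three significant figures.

d_top ≈ 4.40 m

γ = 0.796 × 9.81 = 7.80876 kN/m³.
A = 3.8 × 2.5 = 9.5 m².
From F = γ·h_c·A, the centroid depth is h_c = 419/(7.80876 × 9.5) = 5.64818 m.
The centroid lies 2.5/2 = 1.25 m below the top edge, so the top edge sits at h_top = 5.64818 − 1.25 = 4.39818 m below the surface.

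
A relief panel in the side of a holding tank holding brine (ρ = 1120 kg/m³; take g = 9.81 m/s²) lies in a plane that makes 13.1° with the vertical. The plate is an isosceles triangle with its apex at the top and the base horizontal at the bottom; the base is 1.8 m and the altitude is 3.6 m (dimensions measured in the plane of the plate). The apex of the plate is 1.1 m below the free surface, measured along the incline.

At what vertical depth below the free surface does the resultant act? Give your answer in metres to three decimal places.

γ = ρg = 1120 × 9.81 / 1000 = 10.9872 kN/m³.
The plate makes 13.1° with the vertical, i.e. θ = 90° − 13.1° = 76.9° to the horizontal. Measuring y along the incline from the free-surface line, vertical depth h = y·sinθ with sinθ = 0.973976.
With the apex up, the centroid sits 2h/3 = 2 × 3.6/3 = 2.4 m below the apex, so y_c = 1.1 + 2.4 = 3.5 m and h_c = 3.5 × 0.973976 = 3.40892 m.
A = ½ × 1.8 × 3.6 = 3.24 m².
Resultant F = γ·h_c·A = 10.9872 × 3.40892 × 3.24 = 121.353 kN.
I_c = b·h³/36 = 1.8 × 3.6³/36 = 2.3328 m⁴.
Centre of pressure: y_p = y_c + I_c/(y_c·A) = 3.5 + 2.3328/(3.5 × 3.24) = 3.5 + 0.205714 = 3.70571 m along the plane.
Vertically, h_p = y_p·sinθ = 3.70571 × 0.973976 = 3.60927 m.

h_p = 3.609 m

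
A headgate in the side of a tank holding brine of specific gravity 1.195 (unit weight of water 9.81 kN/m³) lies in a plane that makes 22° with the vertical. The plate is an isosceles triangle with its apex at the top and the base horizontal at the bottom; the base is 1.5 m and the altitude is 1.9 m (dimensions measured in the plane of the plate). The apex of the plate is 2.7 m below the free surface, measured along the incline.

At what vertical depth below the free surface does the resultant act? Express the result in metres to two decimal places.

h_p = 3.72 m

γ = 1.195 × 9.81 = 11.72295 kN/m³.
The plate makes 22° with the vertical, i.e. θ = 90° − 22° = 68° to the horizontal. Measuring y along the incline from the free-surface line, vertical depth h = y·sinθ with sinθ = 0.927184.
With the apex up, the centroid sits 2h/3 = 2 × 1.9/3 = 1.26667 m below the apex, so y_c = 2.7 + 1.26667 = 3.96667 m and h_c = 3.96667 × 0.927184 = 3.67783 m.
A = ½ × 1.5 × 1.9 = 1.425 m².
Resultant F = γ·h_c·A = 11.72295 × 3.67783 × 1.425 = 61.4389 kN.
I_c = b·h³/36 = 1.5 × 1.9³/36 = 0.285792 m⁴.
Centre of pressure: y_p = y_c + I_c/(y_c·A) = 3.96667 + 0.285792/(3.96667 × 1.425) = 3.96667 + 0.0505602 = 4.01723 m along the plane.
Vertically, h_p = y_p·sinθ = 4.01723 × 0.927184 = 3.72471 m.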